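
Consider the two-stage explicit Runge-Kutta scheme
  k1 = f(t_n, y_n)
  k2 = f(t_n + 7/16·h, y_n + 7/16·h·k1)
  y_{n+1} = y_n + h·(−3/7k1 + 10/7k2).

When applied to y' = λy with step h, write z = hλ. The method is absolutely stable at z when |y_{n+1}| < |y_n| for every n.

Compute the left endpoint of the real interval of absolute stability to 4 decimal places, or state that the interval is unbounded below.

Set f=λy, z=hλ:
  k1=λy_n ⇒ h·k1=z·y_n;  k2=λ(1+7/16z)y_n ⇒ h·k2=z(1+7/16z)y_n
  y_{n+1}/y_n = 1 − 3/7z + 10/7z(1+7/16z) = 1 + z + 5/8z²
  R(z) = 1 + z + 5/8z².

Boundary: |R(x)|=1, x<0.
x=-1.78: |R|=1.2003
R=1: x+5/8x²=0 ⇒ x=−8/5=-1.6000; min R=1−1/(4·5/8)=0.6000>−1
Confirm numerically:
  x=-1.417: |R|=0.83793 <1
  x=-1.397: |R|=0.82276 <1
  x=-0.676: |R|=0.60961 <1
  x=-1.943: |R|=1.41653 >1
  x=-1.705: |R|=1.11189 >1
Stable set (-1.6000, 0).

left endpoint -1.6000.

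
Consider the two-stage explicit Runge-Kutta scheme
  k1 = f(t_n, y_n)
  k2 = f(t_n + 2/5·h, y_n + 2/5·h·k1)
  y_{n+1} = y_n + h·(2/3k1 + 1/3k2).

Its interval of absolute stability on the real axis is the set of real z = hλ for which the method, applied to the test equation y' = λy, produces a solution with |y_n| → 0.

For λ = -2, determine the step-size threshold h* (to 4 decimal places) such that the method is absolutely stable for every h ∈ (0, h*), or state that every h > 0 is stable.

Set f=λy, z=hλ:
  k1=λy_n ⇒ h·k1=z·y_n;  k2=λ(1+2/5z)y_n ⇒ h·k2=z(1+2/5z)y_n
  y_{n+1}/y_n = 1 + 2/3z + 1/3z(1+2/5z) = 1 + z + 2/15z²
  so R(z) = 1 + z + 2/15z².

Boundary: |R(x)|=1, x<0.
x=-1.72: |R|=0.3255
R=1: x+2/15x²=0 ⇒ x=−15/2=-7.5000; min R=1−1/(4·2/15)=-0.8750>−1
Confirm numerically:
  x=-7.403: |R|=0.90425 <1
  x=-3.361: |R|=0.85482 <1
  x=-3.319: |R|=0.85023 <1
  x=-7.883: |R|=1.40256 >1
  x=-7.638: |R|=1.14054 >1
Interval (-7.5000, 0).

(-7.5000,0); λ=-2 ⇒ h* = (15/2)/2 = 3.7500.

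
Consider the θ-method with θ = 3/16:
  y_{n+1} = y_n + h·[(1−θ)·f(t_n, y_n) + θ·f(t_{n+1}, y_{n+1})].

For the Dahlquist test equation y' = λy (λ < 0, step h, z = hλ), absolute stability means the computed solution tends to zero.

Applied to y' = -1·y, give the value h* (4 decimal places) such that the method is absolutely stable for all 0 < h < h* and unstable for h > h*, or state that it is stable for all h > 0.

Test eqn y'=λy, z=hλ:
  y_{n+1} = y_n + z·[13/16·y_n + 3/16·y_{n+1}] ⇒ (1 − 3/16z)y_{n+1} = (1 + 13/16z)y_n
  Hence R(z) = (1 + 13/16z)/(1 − 3/16z).

Boundary: |R(x)|=1, x<0.
x=-1.46: |R|=0.1462
R=−1: 1+13/16x = −1+3/16x ⇒ -5/8x=2 ⇒ x=2/(-5/8)=-3.2000
Confirm numerically:
  x=-2.836: |R|=0.85148 <1
  x=-2.373: |R|=0.64229 <1
  x=-2.086: |R|=0.49951 <1
  x=-3.484: |R|=1.10736 >1
  x=-3.322: |R|=1.04698 >1
  x=-3.290: |R|=1.03479 >1
Interval (-3.2000, 0).

(-3.2000,0); λ=-1 ⇒ h* = (16/5)/1 = 3.2000.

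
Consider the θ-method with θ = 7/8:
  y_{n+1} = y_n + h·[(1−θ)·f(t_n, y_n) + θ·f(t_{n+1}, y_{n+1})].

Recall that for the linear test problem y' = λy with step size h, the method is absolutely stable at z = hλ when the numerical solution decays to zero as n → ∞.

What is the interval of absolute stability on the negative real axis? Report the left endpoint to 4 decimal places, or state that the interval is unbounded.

Set f=λy, z=hλ:
  y_{n+1} = y_n + z·[1/8·y_n + 7/8·y_{n+1}] ⇒ (1 − 7/8z)y_{n+1} = (1 + 1/8z)y_n
  ⇒ R(z) = (1 + 1/8z)/(1 − 7/8z).

Need |R(x)|<1, x<0.
x=-1.6: |R|=0.3333
x=-2: |R|=0.2727
x=-10: |R|=0.0256
x=-100: |R|=0.1299
θ=7/8≥1/2 ⇒ |1+1/8x|<|1−7/8x| ∀x<0 ⇒ stable on all of ℝ⁻.

unbounded; (−∞, 0).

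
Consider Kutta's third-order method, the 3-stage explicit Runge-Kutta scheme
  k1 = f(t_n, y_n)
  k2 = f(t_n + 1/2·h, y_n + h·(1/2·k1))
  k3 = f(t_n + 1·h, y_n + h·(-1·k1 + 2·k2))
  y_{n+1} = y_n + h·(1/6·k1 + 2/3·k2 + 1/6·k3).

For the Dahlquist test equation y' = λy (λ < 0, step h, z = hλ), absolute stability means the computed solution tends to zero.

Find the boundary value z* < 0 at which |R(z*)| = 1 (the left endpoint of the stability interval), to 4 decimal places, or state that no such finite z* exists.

Test eqn y'=λy, z=hλ:
  order 3, 3-stage ⇒ R(z)=1+z+z^2/2+z^3/6
  (e.g. R(-1.42)=0.11099, |R|=0.11099)

Solve |R(x)|<1 on ℝ⁻.
x=-1.42: |R|=0.1110
|R(-2.9)|=1.7598 |R(-1.65)|=0.0374 |R(-0.54)|=0.5796
Bisect:
  x_lo=-3.0207 |R|=2.0521  x_hi=-0.2455 |R|=0.7822
  mid=-1.63308 |R|=0.02550 →hi
  mid=-2.32687 |R|=0.71945 →hi
  mid=-2.67377 |R|=1.28506 →lo
  mid=-2.50032 |R|=0.97969 →hi
  mid=-2.58704 |R|=1.12640 →lo
  mid=-2.54368 |R|=1.05159 →lo
  mid=-2.52200 |R|=1.01528 →lo
  ...
  [-2.51285,-2.51268] ⇒ x*=-2.5127
Interval (-2.5127, 0).

z* = -2.5127.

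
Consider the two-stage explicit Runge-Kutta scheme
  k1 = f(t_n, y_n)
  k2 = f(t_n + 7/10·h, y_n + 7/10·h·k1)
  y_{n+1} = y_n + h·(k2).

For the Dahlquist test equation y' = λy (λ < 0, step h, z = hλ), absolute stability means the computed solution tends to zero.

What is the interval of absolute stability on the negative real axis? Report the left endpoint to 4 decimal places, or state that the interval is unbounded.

Test eqn y'=λy, z=hλ:
  k1=λy_n ⇒ h·k1=z·y_n;  k2=λ(1+7/10z)y_n ⇒ h·k2=z(1+7/10z)y_n
  y_{n+1}/y_n = 1 + z(1+7/10z) = 1 + z + 7/10z²
  ⇒ R(z) = 1 + z + 7/10z².

Solve |R(x)|<1 on ℝ⁻.
x=-1.56: |R|=1.1435
R=1: x+7/10x²=0 ⇒ x=−10/7=-1.4286; min R=1−1/(4·7/10)=0.6429>−1
Confirm numerically:
  x=-1.090: |R|=0.74167 <1
  x=-0.618: |R|=0.64935 <1
  x=-0.580: |R|=0.65548 <1
  x=-1.750: |R|=1.39375 >1
  x=-1.555: |R|=1.13762 >1
Stable set (-1.4286, 0).

z∈(-1.4286,0).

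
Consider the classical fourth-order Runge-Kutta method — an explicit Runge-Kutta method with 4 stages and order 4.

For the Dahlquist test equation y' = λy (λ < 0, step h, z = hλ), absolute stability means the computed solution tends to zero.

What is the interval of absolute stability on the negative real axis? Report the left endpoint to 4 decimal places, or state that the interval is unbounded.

(-2.7853, 0).

Set f=λy, z=hλ:
  order 4, 4-stage ⇒ R(z)=1+z+z^2/2+z^3/6+z^4/24
  (e.g. R(-1.53)=0.27185, |R|=0.27185)

Solve |R(x)|<1 on ℝ⁻.
x=-1.53: |R|=0.2718
|R(-2.42)|=0.5752 |R(-1.9)|=0.3048 |R(-0.66)|=0.5178
Bisect:
  x_lo=-3.5199 |R|=2.8026  x_hi=-0.2152 |R|=0.8064
  mid=-1.86754 |R|=0.29758 →hi
  mid=-2.69373 |R|=0.87050 →hi
  mid=-3.10683 |R|=1.60333 →lo
  mid=-2.90028 |R|=1.18766 →lo
  mid=-2.79701 |R|=1.01780 →lo
  mid=-2.74537 |R|=0.94146 →hi
  mid=-2.77119 |R|=0.97894 →hi
  ...
  [-2.78531,-2.78510] ⇒ x*=-2.7853
So |R|<1 on (-2.7853, 0).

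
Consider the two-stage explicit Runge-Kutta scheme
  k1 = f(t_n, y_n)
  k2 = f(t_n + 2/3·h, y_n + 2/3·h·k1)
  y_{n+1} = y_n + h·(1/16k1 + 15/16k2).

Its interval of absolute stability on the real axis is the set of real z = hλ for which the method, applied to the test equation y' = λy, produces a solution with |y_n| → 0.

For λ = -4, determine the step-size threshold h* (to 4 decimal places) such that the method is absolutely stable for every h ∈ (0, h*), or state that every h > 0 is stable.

(-1.6000,0); λ=-4 ⇒ h* = (8/5)/4 = 0.4000.

On y'=λy, z=hλ:
  k1=λy_n ⇒ h·k1=z·y_n;  k2=λ(1+2/3z)y_n ⇒ h·k2=z(1+2/3z)y_n
  y_{n+1}/y_n = 1 + 1/16z + 15/16z(1+2/3z) = 1 + z + 5/8z²
  ⇒ R(z) = 1 + z + 5/8z².

Boundary: |R(x)|=1, x<0.
x=-0.68: |R|=0.6090
R=1: x+5/8x²=0 ⇒ x=−8/5=-1.6000; min R=1−1/(4·5/8)=0.6000>−1
Confirm numerically:
  x=-1.358: |R|=0.79460 <1
  x=-0.947: |R|=0.61351 <1
  x=-0.894: |R|=0.60552 <1
  x=-0.693: |R|=0.60716 <1
  x=-1.734: |R|=1.14522 >1
  x=-1.631: |R|=1.03160 >1
Stable set (-1.6000, 0).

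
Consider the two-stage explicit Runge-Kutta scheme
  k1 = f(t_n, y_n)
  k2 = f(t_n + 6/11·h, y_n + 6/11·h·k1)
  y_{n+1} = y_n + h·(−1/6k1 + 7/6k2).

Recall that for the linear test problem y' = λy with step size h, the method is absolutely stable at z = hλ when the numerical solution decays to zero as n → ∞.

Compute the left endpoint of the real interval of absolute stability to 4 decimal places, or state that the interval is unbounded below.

left endpoint -1.5714.

With y'=λy (z=hλ):
  k1=λy_n ⇒ h·k1=z·y_n;  k2=λ(1+6/11z)y_n ⇒ h·k2=z(1+6/11z)y_n
  y_{n+1}/y_n = 1 − 1/6z + 7/6z(1+6/11z) = 1 + z + 7/11z²
  R(z) = 1 + z + 7/11z².

Find x<0 with |R(x)|<1.
x=-0.34: |R|=0.7336
R=1: x+7/11x²=0 ⇒ x=−11/7=-1.5714; min R=1−1/(4·7/11)=0.6071>−1
Confirm numerically:
  x=-1.393: |R|=0.84183 <1
  x=-1.357: |R|=0.81483 <1
  x=-1.276: |R|=0.76011 <1
  x=-1.067: |R|=0.65749 <1
  x=-1.977: |R|=1.51025 >1
  x=-1.774: |R|=1.22868 >1
Stable set (-1.5714, 0).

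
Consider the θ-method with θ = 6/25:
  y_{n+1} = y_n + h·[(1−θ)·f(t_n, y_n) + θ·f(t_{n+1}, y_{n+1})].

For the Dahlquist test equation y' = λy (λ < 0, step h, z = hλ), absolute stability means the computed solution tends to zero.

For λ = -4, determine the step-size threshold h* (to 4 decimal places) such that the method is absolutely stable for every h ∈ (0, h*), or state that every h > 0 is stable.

(-3.8462,0); λ=-4 ⇒ h* = (50/13)/4 = 0.9615.

With y'=λy (z=hλ):
  y_{n+1} = y_n + z·[19/25·y_n + 6/25·y_{n+1}] ⇒ (1 − 6/25z)y_{n+1} = (1 + 19/25z)y_n
  R(z) = (1 + 19/25z)/(1 − 6/25z).

Boundary: |R(x)|=1, x<0.
x=-0.68: |R|=0.4154
R=−1: 1+19/25x = −1+6/25x ⇒ -13/25x=2 ⇒ x=2/(-13/25)=-3.8462
Confirm numerically:
  x=-3.634: |R|=0.94107 <1
  x=-3.285: |R|=0.83684 <1
  x=-1.679: |R|=0.19676 <1
  x=-3.944: |R|=1.02614 >1
  x=-3.882: |R|=1.00965 >1
Interval (-3.8462, 0).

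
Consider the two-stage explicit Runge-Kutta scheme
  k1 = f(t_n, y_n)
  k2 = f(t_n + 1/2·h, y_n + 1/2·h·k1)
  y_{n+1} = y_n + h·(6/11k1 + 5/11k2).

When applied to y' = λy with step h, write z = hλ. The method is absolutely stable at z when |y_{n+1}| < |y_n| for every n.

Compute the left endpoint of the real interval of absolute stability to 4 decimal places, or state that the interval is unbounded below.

Test eqn y'=λy, z=hλ:
  k1=λy_n ⇒ h·k1=z·y_n;  k2=λ(1+1/2z)y_n ⇒ h·k2=z(1+1/2z)y_n
  y_{n+1}/y_n = 1 + 6/11z + 5/11z(1+1/2z) = 1 + z + 5/22z²
  so R(z) = 1 + z + 5/22z².

Find x<0 with |R(x)|<1.
x=-0.94: |R|=0.2608
R=1: x+5/22x²=0 ⇒ x=−22/5=-4.4000; min R=1−1/(4·5/22)=-0.1000>−1
Confirm numerically:
  x=-3.375: |R|=0.21378 <1
  x=-2.317: |R|=0.09689 <1
  x=-2.107: |R|=0.09803 <1
  x=-4.957: |R|=1.62751 >1
  x=-4.546: |R|=1.15084 >1
So |R|<1 on (-4.4000, 0).

z* = -4.4000.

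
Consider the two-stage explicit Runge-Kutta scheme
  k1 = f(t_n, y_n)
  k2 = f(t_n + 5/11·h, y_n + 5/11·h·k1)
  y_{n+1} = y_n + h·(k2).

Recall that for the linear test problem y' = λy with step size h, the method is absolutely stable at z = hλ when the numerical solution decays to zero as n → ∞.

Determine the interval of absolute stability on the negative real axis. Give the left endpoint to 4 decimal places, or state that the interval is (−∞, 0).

(-2.2000, 0).

With y'=λy (z=hλ):
  k1=λy_n ⇒ h·k1=z·y_n;  k2=λ(1+5/11z)y_n ⇒ h·k2=z(1+5/11z)y_n
  y_{n+1}/y_n = 1 + z(1+5/11z) = 1 + z + 5/11z²
  ⇒ R(z) = 1 + z + 5/11z².

Find x<0 with |R(x)|<1.
x=-1.13: |R|=0.4504
R=1: x+5/11x²=0 ⇒ x=−11/5=-2.2000; min R=1−1/(4·5/11)=0.4500>−1
Confirm numerically:
  x=-1.947: |R|=0.77609 <1
  x=-1.896: |R|=0.73801 <1
  x=-1.138: |R|=0.45066 <1
  x=-2.792: |R|=1.75130 >1
  x=-2.440: |R|=1.26618 >1
Stable set (-2.2000, 0).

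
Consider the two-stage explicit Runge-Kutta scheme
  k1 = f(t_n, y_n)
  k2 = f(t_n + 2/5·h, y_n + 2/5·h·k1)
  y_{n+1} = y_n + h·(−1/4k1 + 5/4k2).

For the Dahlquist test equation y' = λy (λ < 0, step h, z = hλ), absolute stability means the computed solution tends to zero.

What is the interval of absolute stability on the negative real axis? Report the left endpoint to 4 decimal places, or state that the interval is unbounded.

z∈(-2.0000,0).

On y'=λy, z=hλ:
  k1=λy_n ⇒ h·k1=z·y_n;  k2=λ(1+2/5z)y_n ⇒ h·k2=z(1+2/5z)y_n
  y_{n+1}/y_n = 1 − 1/4z + 5/4z(1+2/5z) = 1 + z + 1/2z²
  Hence R(z) = 1 + z + 1/2z².

Boundary: |R(x)|=1, x<0.
x=-0.81: |R|=0.5181
R=1: x+1/2x²=0 ⇒ x=−2=-2.0000; min R=1−1/(4·1/2)=0.5000>−1
Confirm numerically:
  x=-1.711: |R|=0.75276 <1
  x=-0.989: |R|=0.50006 <1
  x=-0.884: |R|=0.50673 <1
  x=-2.339: |R|=1.39646 >1
  x=-2.045: |R|=1.04601 >1
So |R|<1 on (-2.0000, 0).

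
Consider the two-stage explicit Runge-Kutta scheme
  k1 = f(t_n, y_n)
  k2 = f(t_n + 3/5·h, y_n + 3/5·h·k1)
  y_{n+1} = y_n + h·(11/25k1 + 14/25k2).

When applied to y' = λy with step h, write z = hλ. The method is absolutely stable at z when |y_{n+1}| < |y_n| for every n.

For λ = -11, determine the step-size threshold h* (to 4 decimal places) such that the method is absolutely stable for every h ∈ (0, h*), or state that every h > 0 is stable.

With y'=λy (z=hλ):
  k1=λy_n ⇒ h·k1=z·y_n;  k2=λ(1+3/5z)y_n ⇒ h·k2=z(1+3/5z)y_n
  y_{n+1}/y_n = 1 + 11/25z + 14/25z(1+3/5z) = 1 + z + 42/125z²
  so R(z) = 1 + z + 42/125z².

Find x<0 with |R(x)|<1.
x=-1.13: |R|=0.2990
R=1: x+42/125x²=0 ⇒ x=−125/42=-2.9762; min R=1−1/(4·42/125)=0.2560>−1
Confirm numerically:
  x=-2.689: |R|=0.74052 <1
  x=-2.165: |R|=0.40991 <1
  x=-1.774: |R|=0.28342 <1
  x=-1.302: |R|=0.26759 <1
  x=-3.377: |R|=1.45479 >1
  x=-3.321: |R|=1.38476 >1
So |R|<1 on (-2.9762, 0).

(-2.9762,0); λ=-11 ⇒ h* = (125/42)/11 = 0.2706.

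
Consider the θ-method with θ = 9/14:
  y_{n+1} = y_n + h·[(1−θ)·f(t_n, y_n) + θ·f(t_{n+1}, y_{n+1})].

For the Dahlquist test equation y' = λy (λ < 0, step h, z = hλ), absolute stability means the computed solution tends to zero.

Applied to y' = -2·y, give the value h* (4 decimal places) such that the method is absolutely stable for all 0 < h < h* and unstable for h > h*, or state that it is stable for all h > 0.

On y'=λy, z=hλ:
  y_{n+1} = y_n + z·[5/14·y_n + 9/14·y_{n+1}] ⇒ (1 − 9/14z)y_{n+1} = (1 + 5/14z)y_n
  so R(z) = (1 + 5/14z)/(1 − 9/14z).

Solve |R(x)|<1 on ℝ⁻.
x=-0.64: |R|=0.5466
x=-2: |R|=0.1250
x=-10: |R|=0.3462
x=-100: |R|=0.5317
θ=9/14≥1/2 ⇒ |1+5/14x|<|1−9/14x| ∀x<0 ⇒ stable on all of ℝ⁻.

interval (−∞, 0). Any h>0 works for λ=-2.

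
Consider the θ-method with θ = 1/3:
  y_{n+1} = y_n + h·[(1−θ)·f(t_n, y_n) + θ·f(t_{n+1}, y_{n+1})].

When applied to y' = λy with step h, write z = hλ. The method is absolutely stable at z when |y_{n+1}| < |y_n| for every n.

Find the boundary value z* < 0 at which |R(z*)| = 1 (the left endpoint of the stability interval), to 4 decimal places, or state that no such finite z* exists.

z* = -6.0000.

Test eqn y'=λy, z=hλ:
  y_{n+1} = y_n + z·[2/3·y_n + 1/3·y_{n+1}] ⇒ (1 − 1/3z)y_{n+1} = (1 + 2/3z)y_n
  R(z) = (1 + 2/3z)/(1 − 1/3z).

Solve |R(x)|<1 on ℝ⁻.
x=-0.51: |R|=0.5641
R=−1: 1+2/3x = −1+1/3x ⇒ -1/3x=2 ⇒ x=2/(-1/3)=-6.0000
Confirm numerically:
  x=-4.590: |R|=0.81423 <1
  x=-4.418: |R|=0.78673 <1
  x=-3.342: |R|=0.58089 <1
  x=-2.485: |R|=0.35916 <1
  x=-6.600: |R|=1.06250 >1
  x=-6.536: |R|=1.05621 >1
So |R|<1 on (-6.0000, 0).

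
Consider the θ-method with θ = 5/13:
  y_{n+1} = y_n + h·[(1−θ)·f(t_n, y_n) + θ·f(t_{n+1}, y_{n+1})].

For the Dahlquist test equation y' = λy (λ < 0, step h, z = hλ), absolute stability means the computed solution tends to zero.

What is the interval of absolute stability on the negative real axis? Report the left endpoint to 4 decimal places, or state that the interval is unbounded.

(-8.6667, 0).

Test eqn y'=λy, z=hλ:
  y_{n+1} = y_n + z·[8/13·y_n + 5/13·y_{n+1}] ⇒ (1 − 5/13z)y_{n+1} = (1 + 8/13z)y_n
  so R(z) = (1 + 8/13z)/(1 − 5/13z).

Boundary: |R(x)|=1, x<0.
x=-0.37: |R|=0.6761
R=−1: 1+8/13x = −1+5/13x ⇒ -3/13x=2 ⇒ x=2/(-3/13)=-8.6667
Confirm numerically:
  x=-6.508: |R|=0.85780 <1
  x=-4.617: |R|=0.66332 <1
  x=-4.173: |R|=0.60192 <1
  x=-9.144: |R|=1.02439 >1
  x=-8.969: |R|=1.01568 >1
  x=-8.711: |R|=1.00235 >1
Interval (-8.6667, 0).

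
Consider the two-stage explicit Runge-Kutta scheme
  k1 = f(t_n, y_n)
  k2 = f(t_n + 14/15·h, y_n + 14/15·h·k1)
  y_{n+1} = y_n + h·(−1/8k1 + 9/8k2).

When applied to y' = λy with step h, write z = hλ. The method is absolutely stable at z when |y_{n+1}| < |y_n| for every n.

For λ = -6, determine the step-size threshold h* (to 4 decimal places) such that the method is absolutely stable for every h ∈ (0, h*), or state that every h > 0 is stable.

With y'=λy (z=hλ):
  k1=λy_n ⇒ h·k1=z·y_n;  k2=λ(1+14/15z)y_n ⇒ h·k2=z(1+14/15z)y_n
  y_{n+1}/y_n = 1 − 1/8z + 9/8z(1+14/15z) = 1 + z + 21/20z²
  Hence R(z) = 1 + z + 21/20z².

Solve |R(x)|<1 on ℝ⁻.
x=-0.83: |R|=0.8933
R=1: x+21/20x²=0 ⇒ x=−20/21=-0.9524; min R=1−1/(4·21/20)=0.7619>−1
Confirm numerically:
  x=-0.703: |R|=0.81592 <1
  x=-0.603: |R|=0.77879 <1
  x=-0.523: |R|=0.76421 <1
  x=-0.495: |R|=0.76228 <1
  x=-1.291: |R|=1.45902 >1
  x=-1.121: |R|=1.19847 >1
  x=-0.975: |R|=1.02316 >1
Stable set (-0.9524, 0).

(-0.9524,0); λ=-6 ⇒ h* = (20/21)/6 = 0.1587.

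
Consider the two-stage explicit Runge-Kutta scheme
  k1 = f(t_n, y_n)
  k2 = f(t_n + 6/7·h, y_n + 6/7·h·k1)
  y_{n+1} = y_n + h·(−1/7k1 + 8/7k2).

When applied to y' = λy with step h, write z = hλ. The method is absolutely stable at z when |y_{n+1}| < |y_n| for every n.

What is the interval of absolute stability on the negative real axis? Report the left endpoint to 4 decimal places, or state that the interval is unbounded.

z∈(-1.0208,0).

Set f=λy, z=hλ:
  k1=λy_n ⇒ h·k1=z·y_n;  k2=λ(1+6/7z)y_n ⇒ h·k2=z(1+6/7z)y_n
  y_{n+1}/y_n = 1 − 1/7z + 8/7z(1+6/7z) = 1 + z + 48/49z²
  R(z) = 1 + z + 48/49z².

Find x<0 with |R(x)|<1.
x=-0.84: |R|=0.8512
R=1: x+48/49x²=0 ⇒ x=−49/48=-1.0208; min R=1−1/(4·48/49)=0.7448>−1
Confirm numerically:
  x=-0.996: |R|=0.97577 <1
  x=-0.947: |R|=0.93151 <1
  x=-0.932: |R|=0.91890 <1
  x=-0.727: |R|=0.79074 <1
  x=-1.561: |R|=1.82599 >1
  x=-1.286: |R|=1.33405 >1
So |R|<1 on (-1.0208, 0).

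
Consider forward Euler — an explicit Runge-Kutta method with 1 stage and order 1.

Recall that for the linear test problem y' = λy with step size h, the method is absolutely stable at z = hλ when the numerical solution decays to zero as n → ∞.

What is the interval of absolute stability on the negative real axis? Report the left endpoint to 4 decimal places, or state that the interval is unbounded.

z∈(-2.0000,0).

With y'=λy (z=hλ):
  order 1, 1-stage ⇒ R(z)=1+z
  (e.g. R(-1.51)=-0.51000, |R|=0.51000)

Solve |R(x)|<1 on ℝ⁻.
x=-1.51: |R|=0.5100
|R(-2.27)|=1.2700 |R(-1.64)|=0.6400 |R(-0.85)|=0.1500
Bisect:
  x_lo=-2.4935 |R|=1.4935  x_hi=-0.2963 |R|=0.7037
  mid=-1.39489 |R|=0.39489 →hi
  mid=-1.94418 |R|=0.94418 →hi
  mid=-2.21883 |R|=1.21883 →lo
  mid=-2.08150 |R|=1.08150 →lo
  mid=-2.01284 |R|=1.01284 →lo
  mid=-1.97851 |R|=0.97851 →hi
  mid=-1.99568 |R|=0.99568 →hi
  mid=-2.00426 |R|=1.00426 →lo
  ...
  [-2.00010,-1.99997] ⇒ x*=-2.0000
Stable set (-2.0000, 0).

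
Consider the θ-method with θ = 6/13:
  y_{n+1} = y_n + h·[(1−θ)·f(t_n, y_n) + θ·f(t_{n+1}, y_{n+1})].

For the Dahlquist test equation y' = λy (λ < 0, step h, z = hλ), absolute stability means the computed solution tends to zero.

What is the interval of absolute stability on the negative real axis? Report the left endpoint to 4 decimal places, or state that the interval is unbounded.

On y'=λy, z=hλ:
  y_{n+1} = y_n + z·[7/13·y_n + 6/13·y_{n+1}] ⇒ (1 − 6/13z)y_{n+1} = (1 + 7/13z)y_n
  so R(z) = (1 + 7/13z)/(1 − 6/13z).

Find x<0 with |R(x)|<1.
x=-0.54: |R|=0.5677
R=−1: 1+7/13x = −1+6/13x ⇒ -1/13x=2 ⇒ x=2/(-1/13)=-26.0000
Confirm numerically:
  x=-23.570: |R|=0.98426 <1
  x=-18.863: |R|=0.94344 <1
  x=-16.020: |R|=0.90854 <1
  x=-26.536: |R|=1.00311 >1
  x=-26.428: |R|=1.00249 >1
Interval (-26.0000, 0).

z∈(-26.0000,0).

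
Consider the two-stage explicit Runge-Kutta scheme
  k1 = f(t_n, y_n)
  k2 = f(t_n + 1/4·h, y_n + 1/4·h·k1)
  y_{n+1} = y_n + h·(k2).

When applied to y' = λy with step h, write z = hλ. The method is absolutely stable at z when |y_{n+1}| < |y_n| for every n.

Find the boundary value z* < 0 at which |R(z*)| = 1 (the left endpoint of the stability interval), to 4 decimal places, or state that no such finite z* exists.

Test eqn y'=λy, z=hλ:
  k1=λy_n ⇒ h·k1=z·y_n;  k2=λ(1+1/4z)y_n ⇒ h·k2=z(1+1/4z)y_n
  y_{n+1}/y_n = 1 + z(1+1/4z) = 1 + z + 1/4z²
  R(z) = 1 + z + 1/4z².

Need |R(x)|<1, x<0.
x=-1.22: |R|=0.1521
R=1: x+1/4x²=0 ⇒ x=−4=-4.0000; min R=1−1/(4·1/4)=0.0000>−1
Confirm numerically:
  x=-3.814: |R|=0.82265 <1
  x=-3.591: |R|=0.63282 <1
  x=-2.851: |R|=0.18105 <1
  x=-2.253: |R|=0.01600 <1
  x=-4.234: |R|=1.24769 >1
  x=-4.229: |R|=1.24211 >1
Interval (-4.0000, 0).

left endpoint -4.0000.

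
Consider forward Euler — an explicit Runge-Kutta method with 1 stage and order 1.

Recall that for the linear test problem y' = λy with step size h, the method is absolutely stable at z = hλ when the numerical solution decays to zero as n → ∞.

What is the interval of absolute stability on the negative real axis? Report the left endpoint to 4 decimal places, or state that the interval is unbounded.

On y'=λy, z=hλ:
  order 1, 1-stage ⇒ R(z)=1+z
  (e.g. R(-0.92)=0.08000, |R|=0.08000)

Solve |R(x)|<1 on ℝ⁻.
x=-0.92: |R|=0.0800
|R(-1.3)|=0.3000 |R(-0.84)|=0.1600 |R(-0.82)|=0.1800
Bisect:
  x_lo=-2.5442 |R|=1.5442  x_hi=-0.3467 |R|=0.6533
  mid=-1.44545 |R|=0.44545 →hi
  mid=-1.99481 |R|=0.99481 →hi
  mid=-2.26949 |R|=1.26949 →lo
  mid=-2.13215 |R|=1.13215 →lo
  mid=-2.06348 |R|=1.06348 →lo
  mid=-2.02915 |R|=1.02915 →lo
  mid=-2.01198 |R|=1.01198 →lo
  mid=-2.00340 |R|=1.00340 →lo
  mid=-1.99911 |R|=0.99911 →hi
  ...
  [-2.00004,-1.99991] ⇒ x*=-2.0000
Interval (-2.0000, 0).

z∈(-2.0000,0).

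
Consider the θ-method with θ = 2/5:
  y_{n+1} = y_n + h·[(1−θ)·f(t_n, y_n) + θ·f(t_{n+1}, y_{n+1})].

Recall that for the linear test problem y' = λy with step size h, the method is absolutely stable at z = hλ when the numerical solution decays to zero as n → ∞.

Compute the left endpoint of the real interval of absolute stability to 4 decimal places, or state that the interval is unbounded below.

left endpoint -10.0000.

On y'=λy, z=hλ:
  y_{n+1} = y_n + z·[3/5·y_n + 2/5·y_{n+1}] ⇒ (1 − 2/5z)y_{n+1} = (1 + 3/5z)y_n
  Hence R(z) = (1 + 3/5z)/(1 − 2/5z).

Find x<0 with |R(x)|<1.
x=-0.35: |R|=0.6930
R=−1: 1+3/5x = −1+2/5x ⇒ -1/5x=2 ⇒ x=2/(-1/5)=-10.0000
Confirm numerically:
  x=-8.990: |R|=0.95605 <1
  x=-7.496: |R|=0.87475 <1
  x=-7.404: |R|=0.86894 <1
  x=-10.351: |R|=1.01366 >1
  x=-10.300: |R|=1.01172 >1
So |R|<1 on (-10.0000, 0).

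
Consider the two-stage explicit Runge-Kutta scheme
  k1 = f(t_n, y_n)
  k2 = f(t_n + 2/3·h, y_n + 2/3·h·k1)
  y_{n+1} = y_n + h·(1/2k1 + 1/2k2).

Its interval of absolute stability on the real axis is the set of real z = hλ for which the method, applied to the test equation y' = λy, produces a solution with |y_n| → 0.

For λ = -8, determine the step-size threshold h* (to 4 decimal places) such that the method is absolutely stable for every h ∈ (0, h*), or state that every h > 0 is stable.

With y'=λy (z=hλ):
  k1=λy_n ⇒ h·k1=z·y_n;  k2=λ(1+2/3z)y_n ⇒ h·k2=z(1+2/3z)y_n
  y_{n+1}/y_n = 1 + 1/2z + 1/2z(1+2/3z) = 1 + z + 1/3z²
  ⇒ R(z) = 1 + z + 1/3z².

Boundary: |R(x)|=1, x<0.
x=-0.77: |R|=0.4276
R=1: x+1/3x²=0 ⇒ x=−3=-3.0000; min R=1−1/(4·1/3)=0.2500>−1
Confirm numerically:
  x=-2.904: |R|=0.90707 <1
  x=-2.801: |R|=0.81420 <1
  x=-1.675: |R|=0.26021 <1
  x=-3.554: |R|=1.65631 >1
  x=-3.529: |R|=1.62228 >1
  x=-3.355: |R|=1.39701 >1
So |R|<1 on (-3.0000, 0).

(-3.0000,0); λ=-8 ⇒ h* = (3)/8 = 0.3750.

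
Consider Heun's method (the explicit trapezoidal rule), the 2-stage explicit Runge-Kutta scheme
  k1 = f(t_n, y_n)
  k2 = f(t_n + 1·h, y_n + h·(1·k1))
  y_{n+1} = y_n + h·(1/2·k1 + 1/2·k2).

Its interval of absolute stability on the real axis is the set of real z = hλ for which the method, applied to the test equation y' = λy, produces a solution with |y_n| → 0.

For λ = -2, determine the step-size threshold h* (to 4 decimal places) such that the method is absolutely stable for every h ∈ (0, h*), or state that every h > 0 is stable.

With y'=λy (z=hλ):
  order 2, 2-stage ⇒ R(z)=1+z+z^2/2
  (e.g. R(-1.27)=0.53645, |R|=0.53645)

Boundary: |R(x)|=1, x<0.
x=-1.27: |R|=0.5364
|R(-2.35)|=1.4113 |R(-1.81)|=0.8281 |R(-0.64)|=0.5648
Bisect:
  x_lo=-2.7366 |R|=2.0079  x_hi=-0.1944 |R|=0.8245
  mid=-1.46549 |R|=0.60834 →hi
  mid=-2.10104 |R|=1.10615 →lo
  mid=-1.78327 |R|=0.80675 →hi
  mid=-1.94216 |R|=0.94383 →hi
  mid=-2.02160 |R|=1.02183 →lo
  mid=-1.98188 |R|=0.98204 →hi
  mid=-2.00174 |R|=1.00174 →lo
  mid=-1.99181 |R|=0.99184 →hi
  mid=-1.99677 |R|=0.99678 →hi
  ...
  [-2.00003,-1.99988] ⇒ x*=-2.0000
Stable set (-2.0000, 0).

(-2.0000,0); λ=-2 ⇒ h* = 1.0000.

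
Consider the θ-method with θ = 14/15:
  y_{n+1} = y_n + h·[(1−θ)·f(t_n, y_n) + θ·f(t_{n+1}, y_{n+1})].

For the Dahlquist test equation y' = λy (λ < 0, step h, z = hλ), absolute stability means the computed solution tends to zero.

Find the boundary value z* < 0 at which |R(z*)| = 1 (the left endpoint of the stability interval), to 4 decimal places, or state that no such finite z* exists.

interval (−∞, 0).

Set f=λy, z=hλ:
  y_{n+1} = y_n + z·[1/15·y_n + 14/15·y_{n+1}] ⇒ (1 − 14/15z)y_{n+1} = (1 + 1/15z)y_n
  R(z) = (1 + 1/15z)/(1 − 14/15z).

Find x<0 with |R(x)|<1.
x=-0.72: |R|=0.5694
x=-2: |R|=0.3023
x=-10: |R|=0.0323
x=-100: |R|=0.0601
θ=14/15≥1/2 ⇒ |1+1/15x|<|1−14/15x| ∀x<0 ⇒ stable on all of ℝ⁻.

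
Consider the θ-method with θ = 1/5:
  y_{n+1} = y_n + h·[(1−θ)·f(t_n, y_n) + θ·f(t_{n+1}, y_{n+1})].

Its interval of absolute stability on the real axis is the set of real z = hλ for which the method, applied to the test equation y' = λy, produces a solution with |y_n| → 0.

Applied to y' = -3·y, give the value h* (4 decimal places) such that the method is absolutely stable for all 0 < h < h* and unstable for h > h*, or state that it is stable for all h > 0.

Set f=λy, z=hλ:
  y_{n+1} = y_n + z·[4/5·y_n + 1/5·y_{n+1}] ⇒ (1 − 1/5z)y_{n+1} = (1 + 4/5z)y_n
  Hence R(z) = (1 + 4/5z)/(1 − 1/5z).

Need |R(x)|<1, x<0.
x=-0.75: |R|=0.3478
R=−1: 1+4/5x = −1+1/5x ⇒ -3/5x=2 ⇒ x=2/(-3/5)=-3.3333
Confirm numerically:
  x=-3.213: |R|=0.95605 <1
  x=-2.381: |R|=0.61293 <1
  x=-1.971: |R|=0.41371 <1
  x=-1.759: |R|=0.30123 <1
  x=-3.896: |R|=1.18975 >1
  x=-3.887: |R|=1.18690 >1
Interval (-3.3333, 0).

(-3.3333,0); λ=-3 ⇒ h* = (10/3)/3 = 1.1111.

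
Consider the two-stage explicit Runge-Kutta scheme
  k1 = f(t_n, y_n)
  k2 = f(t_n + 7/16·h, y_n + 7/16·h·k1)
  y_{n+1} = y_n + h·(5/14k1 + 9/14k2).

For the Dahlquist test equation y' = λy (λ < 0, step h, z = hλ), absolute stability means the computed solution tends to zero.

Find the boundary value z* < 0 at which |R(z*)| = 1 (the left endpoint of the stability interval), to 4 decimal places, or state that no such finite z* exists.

Set f=λy, z=hλ:
  k1=λy_n ⇒ h·k1=z·y_n;  k2=λ(1+7/16z)y_n ⇒ h·k2=z(1+7/16z)y_n
  y_{n+1}/y_n = 1 + 5/14z + 9/14z(1+7/16z) = 1 + z + 9/32z²
  so R(z) = 1 + z + 9/32z².

Solve |R(x)|<1 on ℝ⁻.
x=-1.13: |R|=0.2291
R=1: x+9/32x²=0 ⇒ x=−32/9=-3.5556; min R=1−1/(4·9/32)=0.1111>−1
Confirm numerically:
  x=-2.798: |R|=0.40385 <1
  x=-2.785: |R|=0.39644 <1
  x=-2.245: |R|=0.17251 <1
  x=-1.694: |R|=0.11309 <1
  x=-4.151: |R|=1.69516 >1
  x=-4.041: |R|=1.55172 >1
  x=-3.813: |R|=1.27609 >1
Interval (-3.5556, 0).

z* = -3.5556.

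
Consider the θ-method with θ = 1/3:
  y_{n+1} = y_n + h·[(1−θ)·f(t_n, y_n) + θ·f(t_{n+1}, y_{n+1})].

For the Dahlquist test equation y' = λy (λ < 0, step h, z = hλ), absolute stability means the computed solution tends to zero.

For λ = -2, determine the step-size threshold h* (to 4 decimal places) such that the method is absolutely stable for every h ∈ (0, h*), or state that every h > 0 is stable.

On y'=λy, z=hλ:
  y_{n+1} = y_n + z·[2/3·y_n + 1/3·y_{n+1}] ⇒ (1 − 1/3z)y_{n+1} = (1 + 2/3z)y_n
  ⇒ R(z) = (1 + 2/3z)/(1 − 1/3z).

Boundary: |R(x)|=1, x<0.
x=-1.65: |R|=0.0645
R=−1: 1+2/3x = −1+1/3x ⇒ -1/3x=2 ⇒ x=2/(-1/3)=-6.0000
Confirm numerically:
  x=-4.887: |R|=0.85888 <1
  x=-3.721: |R|=0.66091 <1
  x=-3.580: |R|=0.63222 <1
  x=-2.744: |R|=0.43315 <1
  x=-6.555: |R|=1.05808 >1
  x=-6.113: |R|=1.01240 >1
Interval (-6.0000, 0).

(-6.0000,0); λ=-2 ⇒ h* = (6)/2 = 3.0000.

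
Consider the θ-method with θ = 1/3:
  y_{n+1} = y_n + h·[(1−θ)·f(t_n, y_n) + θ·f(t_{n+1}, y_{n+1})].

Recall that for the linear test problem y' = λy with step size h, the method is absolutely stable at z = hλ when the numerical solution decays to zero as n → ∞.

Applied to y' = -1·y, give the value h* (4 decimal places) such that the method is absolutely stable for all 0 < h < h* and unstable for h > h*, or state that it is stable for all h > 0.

Set f=λy, z=hλ:
  y_{n+1} = y_n + z·[2/3·y_n + 1/3·y_{n+1}] ⇒ (1 − 1/3z)y_{n+1} = (1 + 2/3z)y_n
  R(z) = (1 + 2/3z)/(1 − 1/3z).

Find x<0 with |R(x)|<1.
x=-1.64: |R|=0.0603
R=−1: 1+2/3x = −1+1/3x ⇒ -1/3x=2 ⇒ x=2/(-1/3)=-6.0000
Confirm numerically:
  x=-5.751: |R|=0.97155 <1
  x=-5.568: |R|=0.94958 <1
  x=-3.645: |R|=0.64560 <1
  x=-2.673: |R|=0.41354 <1
  x=-6.409: |R|=1.04347 >1
  x=-6.185: |R|=1.02014 >1
So |R|<1 on (-6.0000, 0).

(-6.0000,0); λ=-1 ⇒ h* = (6)/1 = 6.0000.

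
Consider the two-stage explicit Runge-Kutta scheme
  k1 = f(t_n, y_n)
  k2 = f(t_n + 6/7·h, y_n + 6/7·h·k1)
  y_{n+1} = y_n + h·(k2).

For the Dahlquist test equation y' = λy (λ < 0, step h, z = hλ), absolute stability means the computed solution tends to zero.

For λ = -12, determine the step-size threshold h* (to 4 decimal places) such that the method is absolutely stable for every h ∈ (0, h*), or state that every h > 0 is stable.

With y'=λy (z=hλ):
  k1=λy_n ⇒ h·k1=z·y_n;  k2=λ(1+6/7z)y_n ⇒ h·k2=z(1+6/7z)y_n
  y_{n+1}/y_n = 1 + z(1+6/7z) = 1 + z + 6/7z²
  Hence R(z) = 1 + z + 6/7z².

Find x<0 with |R(x)|<1.
x=-1.66: |R|=1.7019
R=1: x+6/7x²=0 ⇒ x=−7/6=-1.1667; min R=1−1/(4·6/7)=0.7083>−1
Confirm numerically:
  x=-1.145: |R|=0.97874 <1
  x=-0.870: |R|=0.77877 <1
  x=-0.563: |R|=0.70869 <1
  x=-0.513: |R|=0.71257 <1
  x=-1.569: |R|=1.54108 >1
  x=-1.460: |R|=1.36709 >1
  x=-1.307: |R|=1.15721 >1
Interval (-1.1667, 0).

(-1.1667,0); λ=-12 ⇒ h* = (7/6)/12 = 0.0972.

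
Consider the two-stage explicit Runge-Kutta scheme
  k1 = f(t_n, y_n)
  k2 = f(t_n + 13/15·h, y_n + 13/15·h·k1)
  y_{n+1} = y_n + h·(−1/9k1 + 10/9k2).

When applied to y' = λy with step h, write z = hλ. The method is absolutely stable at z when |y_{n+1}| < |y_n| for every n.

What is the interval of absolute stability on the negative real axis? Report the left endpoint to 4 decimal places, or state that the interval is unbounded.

With y'=λy (z=hλ):
  k1=λy_n ⇒ h·k1=z·y_n;  k2=λ(1+13/15z)y_n ⇒ h·k2=z(1+13/15z)y_n
  y_{n+1}/y_n = 1 − 1/9z + 10/9z(1+13/15z) = 1 + z + 26/27z²
  R(z) = 1 + z + 26/27z².

Need |R(x)|<1, x<0.
x=-1.21: |R|=1.1999
R=1: x+26/27x²=0 ⇒ x=−27/26=-1.0385; min R=1−1/(4·26/27)=0.7404>−1
Confirm numerically:
  x=-0.942: |R|=0.91250 <1
  x=-0.684: |R|=0.76653 <1
  x=-0.622: |R|=0.75055 <1
  x=-0.457: |R|=0.74411 <1
  x=-1.594: |R|=1.85273 >1
  x=-1.366: |R|=1.43085 >1
  x=-1.261: |R|=1.27023 >1
So |R|<1 on (-1.0385, 0).

(-1.0385, 0).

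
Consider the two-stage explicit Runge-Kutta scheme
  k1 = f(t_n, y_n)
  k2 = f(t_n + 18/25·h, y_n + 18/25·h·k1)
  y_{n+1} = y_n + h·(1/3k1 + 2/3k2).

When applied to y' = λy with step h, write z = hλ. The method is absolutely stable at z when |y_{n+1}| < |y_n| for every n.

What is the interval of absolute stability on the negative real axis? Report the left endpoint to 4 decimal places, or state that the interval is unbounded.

z∈(-2.0833,0).

With y'=λy (z=hλ):
  k1=λy_n ⇒ h·k1=z·y_n;  k2=λ(1+18/25z)y_n ⇒ h·k2=z(1+18/25z)y_n
  y_{n+1}/y_n = 1 + 1/3z + 2/3z(1+18/25z) = 1 + z + 12/25z²
  so R(z) = 1 + z + 12/25z².

Need |R(x)|<1, x<0.
x=-1.42: |R|=0.5479
R=1: x+12/25x²=0 ⇒ x=−25/12=-2.0833; min R=1−1/(4·12/25)=0.4792>−1
Confirm numerically:
  x=-1.616: |R|=0.63750 <1
  x=-1.168: |R|=0.48683 <1
  x=-0.874: |R|=0.49266 <1
  x=-0.834: |R|=0.49987 <1
  x=-2.571: |R|=1.60182 >1
  x=-2.548: |R|=1.56831 >1
  x=-2.121: |R|=1.03835 >1
Interval (-2.0833, 0).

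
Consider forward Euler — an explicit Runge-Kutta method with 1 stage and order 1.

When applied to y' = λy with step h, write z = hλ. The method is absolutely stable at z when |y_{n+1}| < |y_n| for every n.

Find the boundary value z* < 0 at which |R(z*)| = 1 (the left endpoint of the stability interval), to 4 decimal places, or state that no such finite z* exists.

z* = -2.0000.

On y'=λy, z=hλ:
  order 1, 1-stage ⇒ R(z)=1+z
  (e.g. R(-0.67)=0.33000, |R|=0.33000)

Solve |R(x)|<1 on ℝ⁻.
x=-0.67: |R|=0.3300
|R(-2.31)|=1.3100 |R(-1.4)|=0.4000 |R(-1.29)|=0.2900
Bisect:
  x_lo=-2.8594 |R|=1.8594  x_hi=-0.2473 |R|=0.7527
  mid=-1.55335 |R|=0.55335 →hi
  mid=-2.20640 |R|=1.20640 →lo
  mid=-1.87988 |R|=0.87988 →hi
  mid=-2.04314 |R|=1.04314 →lo
  mid=-1.96151 |R|=0.96151 →hi
  mid=-2.00232 |R|=1.00232 →lo
  mid=-1.98192 |R|=0.98192 →hi
  mid=-1.99212 |R|=0.99212 →hi
  ...
  [-2.00009,-1.99993] ⇒ x*=-2.0000
Stable set (-2.0000, 0).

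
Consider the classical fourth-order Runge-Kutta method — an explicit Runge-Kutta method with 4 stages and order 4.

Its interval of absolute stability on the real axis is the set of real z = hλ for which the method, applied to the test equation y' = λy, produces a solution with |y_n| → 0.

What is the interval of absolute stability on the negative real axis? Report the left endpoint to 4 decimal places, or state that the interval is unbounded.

Test eqn y'=λy, z=hλ:
  order 4, 4-stage ⇒ R(z)=1+z+z^2/2+z^3/6+z^4/24
  (e.g. R(-0.89)=0.41470, |R|=0.41470)

Solve |R(x)|<1 on ℝ⁻.
x=-0.89: |R|=0.4147
|R(-2.86)|=1.1186 |R(-1.8)|=0.2854 |R(-1.25)|=0.3075
Bisect:
  x_lo=-3.5067 |R|=2.7555  x_hi=-0.1251 |R|=0.8824
  mid=-1.81590 |R|=0.28792 →hi
  mid=-2.66131 |R|=0.82861 →hi
  mid=-3.08402 |R|=1.55206 →lo
  mid=-2.87266 |R|=1.13992 →lo
  mid=-2.76699 |R|=0.97275 →hi
  mid=-2.81983 |R|=1.05332 →lo
  mid=-2.79341 |R|=1.01230 →lo
  mid=-2.78020 |R|=0.99234 →hi
  mid=-2.78680 |R|=1.00228 →lo
  ...
  [-2.78536,-2.78515] ⇒ x*=-2.7853
Interval (-2.7853, 0).

z∈(-2.7853,0).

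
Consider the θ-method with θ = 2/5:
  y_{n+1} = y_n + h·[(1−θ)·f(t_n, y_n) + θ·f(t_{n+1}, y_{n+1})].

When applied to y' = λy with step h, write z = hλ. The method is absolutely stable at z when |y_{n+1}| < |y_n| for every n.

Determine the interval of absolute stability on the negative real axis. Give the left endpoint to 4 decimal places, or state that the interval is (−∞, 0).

z∈(-10.0000,0).

With y'=λy (z=hλ):
  y_{n+1} = y_n + z·[3/5·y_n + 2/5·y_{n+1}] ⇒ (1 − 2/5z)y_{n+1} = (1 + 3/5z)y_n
  R(z) = (1 + 3/5z)/(1 − 2/5z).

Need |R(x)|<1, x<0.
x=-1.75: |R|=0.0294
R=−1: 1+3/5x = −1+2/5x ⇒ -1/5x=2 ⇒ x=2/(-1/5)=-10.0000
Confirm numerically:
  x=-9.034: |R|=0.95812 <1
  x=-8.853: |R|=0.94948 <1
  x=-4.383: |R|=0.59197 <1
  x=-10.503: |R|=1.01934 >1
  x=-10.460: |R|=1.01775 >1
Interval (-10.0000, 0).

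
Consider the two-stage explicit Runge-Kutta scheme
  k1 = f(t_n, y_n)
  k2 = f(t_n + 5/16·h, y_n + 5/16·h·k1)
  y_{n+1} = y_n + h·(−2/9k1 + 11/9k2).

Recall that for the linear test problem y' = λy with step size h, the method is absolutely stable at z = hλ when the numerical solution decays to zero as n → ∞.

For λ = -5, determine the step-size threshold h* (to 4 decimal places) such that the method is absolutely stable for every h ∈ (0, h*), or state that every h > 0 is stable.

Test eqn y'=λy, z=hλ:
  k1=λy_n ⇒ h·k1=z·y_n;  k2=λ(1+5/16z)y_n ⇒ h·k2=z(1+5/16z)y_n
  y_{n+1}/y_n = 1 − 2/9z + 11/9z(1+5/16z) = 1 + z + 55/144z²
  so R(z) = 1 + z + 55/144z².

Boundary: |R(x)|=1, x<0.
x=-1.68: |R|=0.3980
R=1: x+55/144x²=0 ⇒ x=−144/55=-2.6182; min R=1−1/(4·55/144)=0.3455>−1
Confirm numerically:
  x=-2.344: |R|=0.75453 <1
  x=-2.271: |R|=0.69886 <1
  x=-2.101: |R|=0.58498 <1
  x=-1.599: |R|=0.37756 <1
  x=-2.966: |R|=1.39402 >1
  x=-2.922: |R|=1.33907 >1
  x=-2.844: |R|=1.24529 >1
Interval (-2.6182, 0).

(-2.6182,0); λ=-5 ⇒ h* = (144/55)/5 = 0.5236.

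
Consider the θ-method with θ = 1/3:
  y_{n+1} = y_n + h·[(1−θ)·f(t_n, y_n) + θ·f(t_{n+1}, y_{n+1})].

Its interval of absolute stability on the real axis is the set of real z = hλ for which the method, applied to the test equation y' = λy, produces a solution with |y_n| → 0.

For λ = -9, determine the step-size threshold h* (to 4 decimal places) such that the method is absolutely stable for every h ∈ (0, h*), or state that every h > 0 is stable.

On y'=λy, z=hλ:
  y_{n+1} = y_n + z·[2/3·y_n + 1/3·y_{n+1}] ⇒ (1 − 1/3z)y_{n+1} = (1 + 2/3z)y_n
  Hence R(z) = (1 + 2/3z)/(1 − 1/3z).

Need |R(x)|<1, x<0.
x=-1.35: |R|=0.0690
R=−1: 1+2/3x = −1+1/3x ⇒ -1/3x=2 ⇒ x=2/(-1/3)=-6.0000
Confirm numerically:
  x=-4.962: |R|=0.86963 <1
  x=-4.696: |R|=0.83056 <1
  x=-4.560: |R|=0.80952 <1
  x=-4.396: |R|=0.78313 <1
  x=-6.236: |R|=1.02555 >1
  x=-6.109: |R|=1.01197 >1
Stable set (-6.0000, 0).

(-6.0000,0); λ=-9 ⇒ h* = (6)/9 = 0.6667.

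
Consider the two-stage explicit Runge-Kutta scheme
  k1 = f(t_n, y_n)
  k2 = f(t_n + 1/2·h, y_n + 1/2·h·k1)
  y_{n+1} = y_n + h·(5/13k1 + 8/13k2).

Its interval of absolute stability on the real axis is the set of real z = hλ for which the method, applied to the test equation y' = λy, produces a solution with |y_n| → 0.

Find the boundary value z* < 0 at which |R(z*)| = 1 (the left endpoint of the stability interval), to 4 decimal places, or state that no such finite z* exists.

With y'=λy (z=hλ):
  k1=λy_n ⇒ h·k1=z·y_n;  k2=λ(1+1/2z)y_n ⇒ h·k2=z(1+1/2z)y_n
  y_{n+1}/y_n = 1 + 5/13z + 8/13z(1+1/2z) = 1 + z + 4/13z²
  so R(z) = 1 + z + 4/13z².

Boundary: |R(x)|=1, x<0.
x=-1.7: |R|=0.1892
R=1: x+4/13x²=0 ⇒ x=−13/4=-3.2500; min R=1−1/(4·4/13)=0.1875>−1
Confirm numerically:
  x=-2.820: |R|=0.62689 <1
  x=-2.238: |R|=0.30312 <1
  x=-1.672: |R|=0.18818 <1
  x=-3.576: |R|=1.35870 >1
  x=-3.365: |R|=1.11907 >1
Stable set (-3.2500, 0).

left endpoint -3.2500.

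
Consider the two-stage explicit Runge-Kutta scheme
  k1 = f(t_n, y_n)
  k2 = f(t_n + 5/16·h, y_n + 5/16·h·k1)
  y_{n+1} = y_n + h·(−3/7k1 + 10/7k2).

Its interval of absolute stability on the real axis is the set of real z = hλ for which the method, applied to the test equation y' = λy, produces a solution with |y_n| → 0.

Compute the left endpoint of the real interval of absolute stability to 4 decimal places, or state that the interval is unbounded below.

left endpoint -2.2400.

With y'=λy (z=hλ):
  k1=λy_n ⇒ h·k1=z·y_n;  k2=λ(1+5/16z)y_n ⇒ h·k2=z(1+5/16z)y_n
  y_{n+1}/y_n = 1 − 3/7z + 10/7z(1+5/16z) = 1 + z + 25/56z²
  so R(z) = 1 + z + 25/56z².

Solve |R(x)|<1 on ℝ⁻.
x=-1.28: |R|=0.4514
R=1: x+25/56x²=0 ⇒ x=−56/25=-2.2400; min R=1−1/(4·25/56)=0.4400>−1
Confirm numerically:
  x=-1.920: |R|=0.72571 <1
  x=-1.840: |R|=0.67143 <1
  x=-1.616: |R|=0.54983 <1
  x=-2.603: |R|=1.42183 >1
  x=-2.306: |R|=1.06794 >1
So |R|<1 on (-2.2400, 0).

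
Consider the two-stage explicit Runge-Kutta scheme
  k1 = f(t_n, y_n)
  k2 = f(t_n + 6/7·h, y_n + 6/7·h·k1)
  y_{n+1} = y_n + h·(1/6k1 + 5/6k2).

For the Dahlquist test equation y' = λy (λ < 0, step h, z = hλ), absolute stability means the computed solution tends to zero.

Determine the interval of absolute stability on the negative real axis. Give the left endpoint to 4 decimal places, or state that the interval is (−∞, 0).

z∈(-1.4000,0).

Test eqn y'=λy, z=hλ:
  k1=λy_n ⇒ h·k1=z·y_n;  k2=λ(1+6/7z)y_n ⇒ h·k2=z(1+6/7z)y_n
  y_{n+1}/y_n = 1 + 1/6z + 5/6z(1+6/7z) = 1 + z + 5/7z²
  ⇒ R(z) = 1 + z + 5/7z².

Find x<0 with |R(x)|<1.
x=-0.67: |R|=0.6506
R=1: x+5/7x²=0 ⇒ x=−7/5=-1.4000; min R=1−1/(4·5/7)=0.6500>−1
Confirm numerically:
  x=-1.237: |R|=0.85598 <1
  x=-0.761: |R|=0.65266 <1
  x=-0.745: |R|=0.65145 <1
  x=-0.564: |R|=0.66321 <1
  x=-1.670: |R|=1.32207 >1
  x=-1.627: |R|=1.26381 >1
Stable set (-1.4000, 0).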